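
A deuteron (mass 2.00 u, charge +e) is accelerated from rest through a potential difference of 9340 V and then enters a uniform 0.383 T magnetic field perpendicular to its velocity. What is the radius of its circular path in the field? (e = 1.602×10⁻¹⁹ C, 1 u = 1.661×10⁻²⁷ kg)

Acceleration: |q|V = ½mv² ⇒ v = √(2|q|V/m) = √(2·1.602×10⁻¹⁹·9340/3.322×10⁻²⁷) ≈ 9.491×10⁵ m/s.
In the field: r = mv/(|q|B) = (3.322×10⁻²⁷)(9.491×10⁵)/((1.602×10⁻¹⁹)(0.383)) ≈ 0.0514 m.

r ≈ 0.0514 m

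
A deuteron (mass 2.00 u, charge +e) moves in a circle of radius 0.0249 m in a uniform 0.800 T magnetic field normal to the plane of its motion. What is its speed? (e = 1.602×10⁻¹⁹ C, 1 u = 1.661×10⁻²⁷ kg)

v ≈ 9.61×10⁵ m/s

From |q|vB = mv²/r, v = |q|Br/m.
v = (1.602×10⁻¹⁹)(0.800)(0.0249)/3.322×10⁻²⁷ ≈ 9.61×10⁵ m/s.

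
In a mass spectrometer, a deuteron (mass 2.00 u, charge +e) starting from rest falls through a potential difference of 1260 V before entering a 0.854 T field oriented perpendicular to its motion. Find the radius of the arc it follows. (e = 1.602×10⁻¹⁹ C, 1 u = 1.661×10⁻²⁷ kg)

r ≈ 8.46×10⁻³ m

Acceleration: |q|V = ½mv² ⇒ v = √(2|q|V/m) = √(2·1.602×10⁻¹⁹·1260/3.322×10⁻²⁷) ≈ 3.486×10⁵ m/s.
In the field: r = mv/(|q|B) = (3.322×10⁻²⁷)(3.486×10⁵)/((1.602×10⁻¹⁹)(0.854)) ≈ 8.46×10⁻³ m.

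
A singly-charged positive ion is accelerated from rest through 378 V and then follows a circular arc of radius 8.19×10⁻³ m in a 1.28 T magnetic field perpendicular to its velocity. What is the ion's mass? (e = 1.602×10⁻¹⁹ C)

m ≈ 2.33×10⁻²⁶ kg

Combine |q|V = ½mv² and r = mv/(|q|B): eliminate v to get m = qB²r²/(2V).
m = (1.602×10⁻¹⁹)(1.28)²(8.19×10⁻³)²/(2·378) ≈ 2.33×10⁻²⁶ kg.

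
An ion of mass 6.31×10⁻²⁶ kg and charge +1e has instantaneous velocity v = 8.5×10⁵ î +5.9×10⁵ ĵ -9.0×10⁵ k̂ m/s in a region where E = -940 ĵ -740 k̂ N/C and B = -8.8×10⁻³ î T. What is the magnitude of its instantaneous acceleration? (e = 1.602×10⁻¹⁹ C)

|a| ≈ 2.10×10¹⁰ m/s²

v×B = (0, 7920, 5190) N/C.
E + v×B = (0, 6980, 4450) N/C.
F = q(E + v×B) = (1.602×10⁻¹⁹ C)·(0, 6980, 4450) = (0, 1.12×10⁻¹⁵, 7.13×10⁻¹⁶) N.
|a| = |F|/m = 1.326×10⁻¹⁵/6.31×10⁻²⁶ ≈ 2.10×10¹⁰ m/s².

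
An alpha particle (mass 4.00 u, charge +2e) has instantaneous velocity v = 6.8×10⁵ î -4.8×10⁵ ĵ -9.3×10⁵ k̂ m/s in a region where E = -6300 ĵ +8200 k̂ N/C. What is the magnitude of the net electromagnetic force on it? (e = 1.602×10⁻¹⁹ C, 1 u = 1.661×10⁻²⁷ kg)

Only an electric field acts, so F = qE = (3.204×10⁻¹⁹ C)·(0, -6300, 8200) = (0, -2.02×10⁻¹⁵, 2.63×10⁻¹⁵) N.
|F| = 3.31×10⁻¹⁵ N.

|F| ≈ 3.31×10⁻¹⁵ N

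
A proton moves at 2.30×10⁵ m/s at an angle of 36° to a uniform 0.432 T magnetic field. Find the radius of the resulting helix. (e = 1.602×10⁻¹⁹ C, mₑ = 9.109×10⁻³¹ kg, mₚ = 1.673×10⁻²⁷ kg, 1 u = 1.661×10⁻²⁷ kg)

r ≈ 3.27×10⁻³ m

v⊥ = v sinθ = 2.30×10⁵·sin36° ≈ 1.352×10⁵ m/s.
r = m v⊥/(|q|B) = (1.673×10⁻²⁷)(1.352×10⁵)/((1.602×10⁻¹⁹)(0.432)) ≈ 3.27×10⁻³ m.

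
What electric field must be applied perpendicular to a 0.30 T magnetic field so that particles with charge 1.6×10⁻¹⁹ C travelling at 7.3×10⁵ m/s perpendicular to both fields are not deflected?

E = 2.2×10⁵ V/m

For straight-line motion qE = qvB, so E = vB.
E = 7.3×10⁵ × 0.30 = 2.2×10⁵ V/m.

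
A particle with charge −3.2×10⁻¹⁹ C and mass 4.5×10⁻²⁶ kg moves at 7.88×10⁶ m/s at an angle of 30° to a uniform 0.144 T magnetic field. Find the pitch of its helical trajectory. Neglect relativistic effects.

v∥ = v cosθ = 7.88×10⁶·cos30° ≈ 6.824×10⁶ m/s.
T = 2πm/(|q|B) = 2π(4.5×10⁻²⁶)/((3.2×10⁻¹⁹)(0.144)) ≈ 6.136×10⁻⁶ s.
pitch = v∥ T = (6.824×10⁶)(6.136×10⁻⁶) ≈ 41.9 m.

p ≈ 41.9 m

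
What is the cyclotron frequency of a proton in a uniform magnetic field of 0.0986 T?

f = |q|B/(2πm).
f = (1.602×10⁻¹⁹)(0.0986)/(2π·1.673×10⁻²⁷) ≈ 1.50×10⁶ Hz.

f ≈ 1.50×10⁶ Hz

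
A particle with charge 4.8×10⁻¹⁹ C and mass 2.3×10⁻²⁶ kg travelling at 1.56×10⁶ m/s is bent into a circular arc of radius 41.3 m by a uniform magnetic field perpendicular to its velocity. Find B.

From |q|vB = mv²/r, B = mv/(|q|r).
B = (2.3×10⁻²⁶)(1.56×10⁶)/((4.8×10⁻¹⁹)(41.3)) ≈ 1.81×10⁻³ T.

B ≈ 1.81×10⁻³ T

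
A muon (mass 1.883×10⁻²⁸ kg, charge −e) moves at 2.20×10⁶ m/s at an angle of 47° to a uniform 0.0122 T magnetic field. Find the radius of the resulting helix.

v⊥ = v sinθ = 2.20×10⁶·sin47° ≈ 1.609×10⁶ m/s.
r = m v⊥/(|q|B) = (1.883×10⁻²⁸)(1.609×10⁶)/((1.602×10⁻¹⁹)(0.0122)) ≈ 0.155 m.

r ≈ 0.155 m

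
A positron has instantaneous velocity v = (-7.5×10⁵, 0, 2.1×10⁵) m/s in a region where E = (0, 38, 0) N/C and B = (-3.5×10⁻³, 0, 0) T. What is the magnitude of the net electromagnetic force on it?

|F| ≈ 1.12×10⁻¹⁶ N

v×B = (0, -735, 0) N/C.
E + v×B = (0, -697, 0) N/C.
F = q(E + v×B) = (1.602×10⁻¹⁹ C)·(0, -697, 0) = (0, -1.12×10⁻¹⁶, 0) N.
|F| = 1.12×10⁻¹⁶ N.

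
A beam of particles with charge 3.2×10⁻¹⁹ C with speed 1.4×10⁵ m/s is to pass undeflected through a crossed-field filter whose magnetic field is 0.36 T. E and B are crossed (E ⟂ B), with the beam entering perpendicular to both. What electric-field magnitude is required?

E = 5.0×10⁴ V/m

For straight-line motion qE = qvB, so E = vB.
E = 1.4×10⁵ × 0.36 = 5.0×10⁴ V/m.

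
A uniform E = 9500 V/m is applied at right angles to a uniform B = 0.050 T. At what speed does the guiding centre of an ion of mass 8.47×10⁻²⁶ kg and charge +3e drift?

v_d ≈ 1.9×10⁵ m/s

The steady drift has the magnetic force balancing the electric force, so v_d = E/B.
v_d = 9500/0.050 = 1.9×10⁵ m/s.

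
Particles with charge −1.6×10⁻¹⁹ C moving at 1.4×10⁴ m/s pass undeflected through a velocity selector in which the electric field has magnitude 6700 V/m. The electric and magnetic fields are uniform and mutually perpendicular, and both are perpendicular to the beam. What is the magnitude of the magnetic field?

B = 0.48 T

Balance of forces in the selector: qE = qvB ⇒ B = E/v.
B = 6700/1.4×10⁴ = 0.48 T.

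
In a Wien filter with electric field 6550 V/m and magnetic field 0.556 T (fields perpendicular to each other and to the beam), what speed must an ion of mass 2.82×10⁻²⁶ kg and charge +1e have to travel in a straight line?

v = 1.18×10⁴ m/s

Zero net Lorentz force requires |qE| = |q v×B|, i.e. E = vB.
v = E/B = 6550/0.556 = 1.18×10⁴ m/s.
The result is independent of the particle's charge and mass.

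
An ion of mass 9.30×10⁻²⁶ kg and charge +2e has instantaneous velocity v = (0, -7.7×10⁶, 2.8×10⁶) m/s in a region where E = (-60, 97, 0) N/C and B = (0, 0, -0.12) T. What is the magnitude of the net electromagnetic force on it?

v×B = (9.24×10⁵, 0, 0) N/C.
E + v×B = (9.24×10⁵, 97.0, 0) N/C.
F = q(E + v×B) = (3.204×10⁻¹⁹ C)·(9.24×10⁵, 97.0, 0) = (2.96×10⁻¹³, 3.11×10⁻¹⁷, 0) N.
|F| = 2.96×10⁻¹³ N.

|F| ≈ 2.96×10⁻¹³ N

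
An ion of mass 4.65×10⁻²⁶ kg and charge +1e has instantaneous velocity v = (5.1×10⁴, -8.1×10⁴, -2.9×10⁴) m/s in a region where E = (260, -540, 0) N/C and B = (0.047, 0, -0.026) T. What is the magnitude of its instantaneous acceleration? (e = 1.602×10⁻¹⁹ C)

|a| ≈ 1.56×10¹⁰ m/s²

v×B = (2110, -37.0, 3810) N/C.
E + v×B = (2370, -577, 3810) N/C.
F = q(E + v×B) = (1.602×10⁻¹⁹ C)·(2370, -577, 3810) = (3.79×10⁻¹⁶, -9.24×10⁻¹⁷, 6.10×10⁻¹⁶) N.
|a| = |F|/m = 7.240×10⁻¹⁶/4.65×10⁻²⁶ ≈ 1.56×10¹⁰ m/s².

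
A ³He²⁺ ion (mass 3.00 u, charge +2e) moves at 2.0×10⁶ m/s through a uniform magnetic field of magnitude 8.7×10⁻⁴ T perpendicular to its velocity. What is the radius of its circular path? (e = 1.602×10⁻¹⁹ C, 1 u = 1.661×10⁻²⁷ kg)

The magnetic force provides the centripetal force: |q|vB = mv²/r.
r = mv/(|q|B) = (4.983×10⁻²⁷)(2.0×10⁶)/((3.204×10⁻¹⁹)(8.7×10⁻⁴)) ≈ 36 m.

r ≈ 36 m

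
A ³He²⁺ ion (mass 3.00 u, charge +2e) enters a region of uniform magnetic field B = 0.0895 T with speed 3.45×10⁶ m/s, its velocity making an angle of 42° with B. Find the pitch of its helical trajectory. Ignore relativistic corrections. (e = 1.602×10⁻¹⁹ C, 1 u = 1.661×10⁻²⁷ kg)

v∥ = v cosθ = 3.45×10⁶·cos42° ≈ 2.564×10⁶ m/s.
T = 2πm/(|q|B) = 2π(4.983×10⁻²⁷)/((3.204×10⁻¹⁹)(0.0895)) ≈ 1.092×10⁻⁶ s.
pitch = v∥ T = (2.564×10⁶)(1.092×10⁻⁶) ≈ 2.80 m.

p ≈ 2.80 m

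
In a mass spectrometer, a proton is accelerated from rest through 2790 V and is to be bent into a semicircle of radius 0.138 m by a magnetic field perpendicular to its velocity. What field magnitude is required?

v = √(2|q|V/m) = √(2·1.602×10⁻¹⁹·2790/1.673×10⁻²⁷) ≈ 7.310×10⁵ m/s.
B = mv/(|q|r) = (1.673×10⁻²⁷)(7.310×10⁵)/((1.602×10⁻¹⁹)(0.138)) ≈ 0.0553 T.

B ≈ 0.0553 T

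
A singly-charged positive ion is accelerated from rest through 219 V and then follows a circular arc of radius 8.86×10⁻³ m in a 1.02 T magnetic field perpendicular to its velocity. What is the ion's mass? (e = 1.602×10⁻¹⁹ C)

m ≈ 2.99×10⁻²⁶ kg

Combine |q|V = ½mv² and r = mv/(|q|B): eliminate v to get m = qB²r²/(2V).
m = (1.602×10⁻¹⁹)(1.02)²(8.86×10⁻³)²/(2·219) ≈ 2.99×10⁻²⁶ kg.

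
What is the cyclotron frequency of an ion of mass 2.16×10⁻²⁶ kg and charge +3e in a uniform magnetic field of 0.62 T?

f = |q|B/(2πm).
f = (4.806×10⁻¹⁹)(0.62)/(2π·2.16×10⁻²⁶) ≈ 2.2×10⁶ Hz.

f ≈ 2.2×10⁶ Hz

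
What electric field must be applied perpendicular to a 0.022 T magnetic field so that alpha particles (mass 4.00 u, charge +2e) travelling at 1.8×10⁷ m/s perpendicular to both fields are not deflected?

For straight-line motion qE = qvB, so E = vB.
E = 1.8×10⁷ × 0.022 = 4.0×10⁵ V/m.

E = 4.0×10⁵ V/m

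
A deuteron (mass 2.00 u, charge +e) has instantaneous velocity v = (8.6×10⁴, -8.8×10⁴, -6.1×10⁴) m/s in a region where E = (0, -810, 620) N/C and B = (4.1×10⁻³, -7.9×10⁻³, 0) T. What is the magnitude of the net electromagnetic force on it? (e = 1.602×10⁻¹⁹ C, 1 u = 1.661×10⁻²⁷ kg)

|F| ≈ 1.93×10⁻¹⁶ N

v×B = (-482, -250, -319) N/C.
E + v×B = (-482, -1060, 301) N/C.
F = q(E + v×B) = (1.602×10⁻¹⁹ C)·(-482, -1060, 301) = (-7.72×10⁻¹⁷, -1.70×10⁻¹⁶, 4.83×10⁻¹⁷) N.
|F| = 1.93×10⁻¹⁶ N.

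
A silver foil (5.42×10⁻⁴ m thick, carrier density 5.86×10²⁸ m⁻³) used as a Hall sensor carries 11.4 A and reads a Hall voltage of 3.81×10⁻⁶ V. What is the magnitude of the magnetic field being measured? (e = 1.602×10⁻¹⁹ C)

From V_H = IB/(n e t), B = V_H n e t / I.
B = (3.81×10⁻⁶)(5.86×10²⁸)(1.602×10⁻¹⁹)(5.42×10⁻⁴)/11.4 ≈ 1.70 T.

B ≈ 1.70 T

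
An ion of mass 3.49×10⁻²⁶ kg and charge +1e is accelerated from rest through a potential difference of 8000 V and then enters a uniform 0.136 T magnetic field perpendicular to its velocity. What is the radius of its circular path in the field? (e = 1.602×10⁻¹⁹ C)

r ≈ 0.434 m

Acceleration: |q|V = ½mv² ⇒ v = √(2|q|V/m) = √(2·1.602×10⁻¹⁹·8000/3.49×10⁻²⁶) ≈ 2.710×10⁵ m/s.
In the field: r = mv/(|q|B) = (3.49×10⁻²⁶)(2.710×10⁵)/((1.602×10⁻¹⁹)(0.136)) ≈ 0.434 m.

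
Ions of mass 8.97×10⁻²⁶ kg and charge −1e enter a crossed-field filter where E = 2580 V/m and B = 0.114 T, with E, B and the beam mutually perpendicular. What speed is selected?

v = 2.26×10⁴ m/s

For undeflected motion the electric and magnetic forces balance: qE = qvB.
v = E/B = 2580/0.114 = 2.26×10⁴ m/s.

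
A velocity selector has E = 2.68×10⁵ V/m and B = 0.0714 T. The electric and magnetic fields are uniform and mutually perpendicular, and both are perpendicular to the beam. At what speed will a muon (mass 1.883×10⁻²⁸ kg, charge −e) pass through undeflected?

v = 3.75×10⁶ m/s

Straight-line motion ⇒ electric and magnetic forces cancel, so E = vB.
v = E/B = 2.68×10⁵/0.0714 = 3.75×10⁶ m/s.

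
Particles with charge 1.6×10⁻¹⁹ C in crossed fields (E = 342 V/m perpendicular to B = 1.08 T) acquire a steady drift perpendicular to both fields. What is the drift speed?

The E×B drift speed is v_d = E/B.
v_d = 342/1.08 = 317 m/s.

v_d ≈ 317 m/s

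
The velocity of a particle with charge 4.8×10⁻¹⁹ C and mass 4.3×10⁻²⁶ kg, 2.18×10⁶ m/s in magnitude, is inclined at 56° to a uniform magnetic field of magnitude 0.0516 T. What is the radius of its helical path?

r ≈ 3.14 m

v⊥ = v sinθ = 2.18×10⁶·sin56° ≈ 1.807×10⁶ m/s.
r = m v⊥/(|q|B) = (4.3×10⁻²⁶)(1.807×10⁶)/((4.8×10⁻¹⁹)(0.0516)) ≈ 3.14 m.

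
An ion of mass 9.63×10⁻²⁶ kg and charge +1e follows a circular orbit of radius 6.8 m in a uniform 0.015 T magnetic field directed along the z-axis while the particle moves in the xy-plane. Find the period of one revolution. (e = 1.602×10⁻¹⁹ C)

The cyclotron period depends only on m, q, B: T = 2πm/(|q|B).
T = 2π(9.63×10⁻²⁶)/((1.602×10⁻¹⁹)(0.015)) ≈ 2.5×10⁻⁴ s.

T ≈ 2.5×10⁻⁴ s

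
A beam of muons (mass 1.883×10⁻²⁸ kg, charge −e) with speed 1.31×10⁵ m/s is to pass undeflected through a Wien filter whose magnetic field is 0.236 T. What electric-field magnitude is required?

For straight-line motion qE = qvB, so E = vB.
E = 1.31×10⁵ × 0.236 = 3.09×10⁴ V/m.

E = 3.09×10⁴ V/m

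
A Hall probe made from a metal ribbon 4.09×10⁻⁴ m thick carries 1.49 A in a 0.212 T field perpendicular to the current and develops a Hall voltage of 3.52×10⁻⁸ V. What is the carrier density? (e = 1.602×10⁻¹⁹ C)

From V_H = IB/(n e t), n = IB/(V_H e t).
n = (1.49)(0.212)/((3.52×10⁻⁸)(1.602×10⁻¹⁹)(4.09×10⁻⁴)) ≈ 1.37×10²⁹ m⁻³.

n ≈ 1.37×10²⁹ m⁻³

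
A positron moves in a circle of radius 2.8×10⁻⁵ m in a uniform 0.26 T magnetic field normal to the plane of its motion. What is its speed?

From |q|vB = mv²/r, v = |q|Br/m.
v = (1.602×10⁻¹⁹)(0.26)(2.8×10⁻⁵)/9.109×10⁻³¹ ≈ 1.3×10⁶ m/s.

v ≈ 1.3×10⁶ m/s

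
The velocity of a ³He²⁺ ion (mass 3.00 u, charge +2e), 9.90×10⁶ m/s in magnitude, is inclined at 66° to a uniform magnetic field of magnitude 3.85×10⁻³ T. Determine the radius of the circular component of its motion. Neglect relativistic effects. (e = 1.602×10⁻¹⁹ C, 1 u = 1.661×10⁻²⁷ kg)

r ≈ 36.5 m

v⊥ = v sinθ = 9.90×10⁶·sin66° ≈ 9.044×10⁶ m/s.
r = m v⊥/(|q|B) = (4.983×10⁻²⁷)(9.044×10⁶)/((3.204×10⁻¹⁹)(3.85×10⁻³)) ≈ 36.5 m.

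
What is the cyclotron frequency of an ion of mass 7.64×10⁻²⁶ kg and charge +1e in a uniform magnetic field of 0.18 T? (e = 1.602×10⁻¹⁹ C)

f ≈ 6.0×10⁴ Hz

f = |q|B/(2πm).
f = (1.602×10⁻¹⁹)(0.18)/(2π·7.64×10⁻²⁶) ≈ 6.0×10⁴ Hz.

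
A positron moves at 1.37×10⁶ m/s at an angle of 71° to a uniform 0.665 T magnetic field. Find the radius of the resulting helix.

v⊥ = v sinθ = 1.37×10⁶·sin71° ≈ 1.295×10⁶ m/s.
r = m v⊥/(|q|B) = (9.109×10⁻³¹)(1.295×10⁶)/((1.602×10⁻¹⁹)(0.665)) ≈ 1.11×10⁻⁵ m.

r ≈ 1.11×10⁻⁵ m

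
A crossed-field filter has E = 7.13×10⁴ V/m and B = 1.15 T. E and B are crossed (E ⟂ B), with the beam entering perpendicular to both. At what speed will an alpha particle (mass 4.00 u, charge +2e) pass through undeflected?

For undeflected motion the electric and magnetic forces balance: qE = qvB.
v = E/B = 7.13×10⁴/1.15 = 6.20×10⁴ m/s.
The result is independent of the particle's charge and mass.

v = 6.20×10⁴ m/s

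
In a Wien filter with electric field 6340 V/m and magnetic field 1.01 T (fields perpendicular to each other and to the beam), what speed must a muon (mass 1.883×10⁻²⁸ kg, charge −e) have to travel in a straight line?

v = 6280 m/s

For undeflected motion the electric and magnetic forces balance: qE = qvB.
v = E/B = 6340/1.01 = 6280 m/s.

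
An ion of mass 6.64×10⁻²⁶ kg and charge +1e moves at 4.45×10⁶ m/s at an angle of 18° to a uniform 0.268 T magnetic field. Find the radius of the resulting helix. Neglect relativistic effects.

v⊥ = v sinθ = 4.45×10⁶·sin18° ≈ 1.375×10⁶ m/s.
r = m v⊥/(|q|B) = (6.64×10⁻²⁶)(1.375×10⁶)/((1.602×10⁻¹⁹)(0.268)) ≈ 2.13 m.

r ≈ 2.13 m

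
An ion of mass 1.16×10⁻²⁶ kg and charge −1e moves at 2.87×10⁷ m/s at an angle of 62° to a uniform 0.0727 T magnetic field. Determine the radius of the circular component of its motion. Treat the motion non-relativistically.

r ≈ 25.2 m

v⊥ = v sinθ = 2.87×10⁷·sin62° ≈ 2.534×10⁷ m/s.
r = m v⊥/(|q|B) = (1.16×10⁻²⁶)(2.534×10⁷)/((1.602×10⁻¹⁹)(0.0727)) ≈ 25.2 m.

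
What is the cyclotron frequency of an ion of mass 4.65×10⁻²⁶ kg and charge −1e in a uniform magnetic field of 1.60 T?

f = |q|B/(2πm).
f = (1.602×10⁻¹⁹)(1.60)/(2π·4.65×10⁻²⁶) ≈ 8.77×10⁵ Hz.

f ≈ 8.77×10⁵ Hz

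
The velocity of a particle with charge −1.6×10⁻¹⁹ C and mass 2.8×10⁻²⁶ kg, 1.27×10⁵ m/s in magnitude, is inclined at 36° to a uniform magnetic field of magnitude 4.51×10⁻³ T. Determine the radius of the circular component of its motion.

v⊥ = v sinθ = 1.27×10⁵·sin36° ≈ 7.465×10⁴ m/s.
r = m v⊥/(|q|B) = (2.8×10⁻²⁶)(7.465×10⁴)/((1.6×10⁻¹⁹)(4.51×10⁻³)) ≈ 2.90 m.

r ≈ 2.90 m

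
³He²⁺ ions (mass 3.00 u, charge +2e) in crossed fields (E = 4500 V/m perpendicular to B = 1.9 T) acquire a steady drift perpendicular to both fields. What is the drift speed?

v_d ≈ 2400 m/s

The E×B drift speed is v_d = E/B.
v_d = 4500/1.9 = 2400 m/s.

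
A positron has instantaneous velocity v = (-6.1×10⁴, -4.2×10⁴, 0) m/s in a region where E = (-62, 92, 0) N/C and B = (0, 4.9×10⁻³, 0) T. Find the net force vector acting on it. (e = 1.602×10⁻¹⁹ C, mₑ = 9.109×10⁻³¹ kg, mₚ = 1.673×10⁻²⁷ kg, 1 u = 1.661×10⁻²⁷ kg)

F ≈ (-9.93×10⁻¹⁸, 1.47×10⁻¹⁷, -4.79×10⁻¹⁷) N

v×B = (0, 0, -299) N/C.
E + v×B = (-62.0, 92.0, -299) N/C.
F = q(E + v×B) = (1.602×10⁻¹⁹ C)·(-62.0, 92.0, -299) = (-9.93×10⁻¹⁸, 1.47×10⁻¹⁷, -4.79×10⁻¹⁷) N.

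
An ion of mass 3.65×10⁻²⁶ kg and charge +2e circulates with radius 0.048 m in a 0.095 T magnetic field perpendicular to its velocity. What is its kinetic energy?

KE ≈ 2.9×10⁻¹⁷ J

v = |q|Br/m, then KE = ½mv² = (qBr)²/(2m).
v = (3.204×10⁻¹⁹)(0.095)(0.048)/3.65×10⁻²⁶ ≈ 4.003×10⁴ m/s.
KE = ½(3.65×10⁻²⁶)(4.003×10⁴)² ≈ 2.9×10⁻¹⁷ J.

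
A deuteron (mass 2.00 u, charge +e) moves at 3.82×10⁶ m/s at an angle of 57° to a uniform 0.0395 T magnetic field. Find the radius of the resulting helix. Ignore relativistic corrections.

v⊥ = v sinθ = 3.82×10⁶·sin57° ≈ 3.204×10⁶ m/s.
r = m v⊥/(|q|B) = (3.322×10⁻²⁷)(3.204×10⁶)/((1.602×10⁻¹⁹)(0.0395)) ≈ 1.68 m.

r ≈ 1.68 m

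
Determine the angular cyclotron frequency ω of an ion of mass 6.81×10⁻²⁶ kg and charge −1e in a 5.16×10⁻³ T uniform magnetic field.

ω = |q|B/m.
ω = (1.602×10⁻¹⁹)(5.16×10⁻³)/6.81×10⁻²⁶ ≈ 1.21×10⁴ rad/s.

ω ≈ 1.21×10⁴ rad/s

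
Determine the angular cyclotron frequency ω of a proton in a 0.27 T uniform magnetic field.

ω = |q|B/m.
ω = (1.602×10⁻¹⁹)(0.27)/1.673×10⁻²⁷ ≈ 2.6×10⁷ rad/s.

ω ≈ 2.6×10⁷ rad/s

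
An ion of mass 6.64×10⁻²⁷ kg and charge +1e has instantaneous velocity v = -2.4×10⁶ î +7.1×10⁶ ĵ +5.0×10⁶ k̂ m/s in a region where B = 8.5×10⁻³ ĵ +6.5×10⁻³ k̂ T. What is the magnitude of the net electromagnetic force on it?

|F| ≈ 4.16×10⁻¹⁵ N

v×B = (3650, 1.56×10⁴, -2.04×10⁴) N/C.
F = q v×B = (1.602×10⁻¹⁹ C)·(3650, 1.56×10⁴, -2.04×10⁴) = (5.85×10⁻¹⁶, 2.50×10⁻¹⁵, -3.27×10⁻¹⁵) N.
|F| = 4.16×10⁻¹⁵ N.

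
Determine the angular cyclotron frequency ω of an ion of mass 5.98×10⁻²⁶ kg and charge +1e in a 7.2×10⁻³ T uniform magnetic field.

ω = |q|B/m.
ω = (1.602×10⁻¹⁹)(7.2×10⁻³)/5.98×10⁻²⁶ ≈ 1.9×10⁴ rad/s.

ω ≈ 1.9×10⁴ rad/s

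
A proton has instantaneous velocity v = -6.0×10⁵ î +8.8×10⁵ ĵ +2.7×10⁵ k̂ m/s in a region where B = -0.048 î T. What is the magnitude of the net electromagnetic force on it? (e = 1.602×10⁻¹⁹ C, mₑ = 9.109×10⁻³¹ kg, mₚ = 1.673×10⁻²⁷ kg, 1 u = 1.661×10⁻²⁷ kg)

|F| ≈ 7.08×10⁻¹⁵ N

v×B = (0, -1.30×10⁴, 4.22×10⁴) N/C.
F = q v×B = (1.602×10⁻¹⁹ C)·(0, -1.30×10⁴, 4.22×10⁴) = (0, -2.08×10⁻¹⁵, 6.77×10⁻¹⁵) N.
|F| = 7.08×10⁻¹⁵ N.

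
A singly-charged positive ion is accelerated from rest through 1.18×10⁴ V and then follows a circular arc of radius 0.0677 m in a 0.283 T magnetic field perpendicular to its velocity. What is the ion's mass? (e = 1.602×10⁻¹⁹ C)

Combine |q|V = ½mv² and r = mv/(|q|B): eliminate v to get m = qB²r²/(2V).
m = (1.602×10⁻¹⁹)(0.283)²(0.0677)²/(2·1.18×10⁴) ≈ 2.49×10⁻²⁷ kg.

m ≈ 2.49×10⁻²⁷ kg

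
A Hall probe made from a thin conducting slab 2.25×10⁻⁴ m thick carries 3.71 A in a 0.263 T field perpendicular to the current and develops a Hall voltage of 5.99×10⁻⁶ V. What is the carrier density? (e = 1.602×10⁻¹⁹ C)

n ≈ 4.52×10²⁷ m⁻³

From V_H = IB/(n e t), n = IB/(V_H e t).
n = (3.71)(0.263)/((5.99×10⁻⁶)(1.602×10⁻¹⁹)(2.25×10⁻⁴)) ≈ 4.52×10²⁷ m⁻³.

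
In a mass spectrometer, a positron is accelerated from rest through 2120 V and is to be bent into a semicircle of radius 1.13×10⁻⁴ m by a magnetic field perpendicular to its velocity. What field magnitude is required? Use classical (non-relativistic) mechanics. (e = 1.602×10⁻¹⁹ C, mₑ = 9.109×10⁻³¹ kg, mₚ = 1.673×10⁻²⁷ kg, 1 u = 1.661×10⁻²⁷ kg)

B ≈ 1.37 T

v = √(2|q|V/m) = √(2·1.602×10⁻¹⁹·2120/9.109×10⁻³¹) ≈ 2.731×10⁷ m/s.
B = mv/(|q|r) = (9.109×10⁻³¹)(2.731×10⁷)/((1.602×10⁻¹⁹)(1.13×10⁻⁴)) ≈ 1.37 T.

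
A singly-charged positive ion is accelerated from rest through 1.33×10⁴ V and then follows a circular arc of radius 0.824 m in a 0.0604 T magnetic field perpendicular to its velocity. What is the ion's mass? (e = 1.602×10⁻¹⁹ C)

m ≈ 1.49×10⁻²⁶ kg

Combine |q|V = ½mv² and r = mv/(|q|B): eliminate v to get m = qB²r²/(2V).
m = (1.602×10⁻¹⁹)(0.0604)²(0.824)²/(2·1.33×10⁴) ≈ 1.49×10⁻²⁶ kg.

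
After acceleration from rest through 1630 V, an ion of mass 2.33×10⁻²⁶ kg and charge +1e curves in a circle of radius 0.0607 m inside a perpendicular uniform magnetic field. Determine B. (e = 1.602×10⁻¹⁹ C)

B ≈ 0.359 T

v = √(2|q|V/m) = √(2·1.602×10⁻¹⁹·1630/2.33×10⁻²⁶) ≈ 1.497×10⁵ m/s.
B = mv/(|q|r) = (2.33×10⁻²⁶)(1.497×10⁵)/((1.602×10⁻¹⁹)(0.0607)) ≈ 0.359 T.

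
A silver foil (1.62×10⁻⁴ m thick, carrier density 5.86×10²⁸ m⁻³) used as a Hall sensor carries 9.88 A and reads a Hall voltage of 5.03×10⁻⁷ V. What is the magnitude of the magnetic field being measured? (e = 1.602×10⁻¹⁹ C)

B ≈ 0.0774 T

From V_H = IB/(n e t), B = V_H n e t / I.
B = (5.03×10⁻⁷)(5.86×10²⁸)(1.602×10⁻¹⁹)(1.62×10⁻⁴)/9.88 ≈ 0.0774 T.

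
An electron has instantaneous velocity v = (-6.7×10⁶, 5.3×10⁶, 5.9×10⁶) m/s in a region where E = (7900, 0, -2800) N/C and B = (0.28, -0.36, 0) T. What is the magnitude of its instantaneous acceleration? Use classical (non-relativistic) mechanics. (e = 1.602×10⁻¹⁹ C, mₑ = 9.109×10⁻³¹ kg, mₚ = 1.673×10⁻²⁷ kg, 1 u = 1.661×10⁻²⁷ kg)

|a| ≈ 5.01×10¹⁷ m/s²

v×B = (2.12×10⁶, 1.65×10⁶, 9.28×10⁵) N/C.
E + v×B = (2.13×10⁶, 1.65×10⁶, 9.25×10⁵) N/C.
F = q(E + v×B) = (−1.602×10⁻¹⁹ C)·(2.13×10⁶, 1.65×10⁶, 9.25×10⁵) = (-3.42×10⁻¹³, -2.65×10⁻¹³, -1.48×10⁻¹³) N.
|a| = |F|/m = 4.568×10⁻¹³/9.109×10⁻³¹ ≈ 5.01×10¹⁷ m/s².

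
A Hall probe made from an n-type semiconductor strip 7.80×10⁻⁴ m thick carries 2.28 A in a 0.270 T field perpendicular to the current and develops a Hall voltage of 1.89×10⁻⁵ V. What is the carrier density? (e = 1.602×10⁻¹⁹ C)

n ≈ 2.61×10²⁶ m⁻³

From V_H = IB/(n e t), n = IB/(V_H e t).
n = (2.28)(0.270)/((1.89×10⁻⁵)(1.602×10⁻¹⁹)(7.80×10⁻⁴)) ≈ 2.61×10²⁶ m⁻³.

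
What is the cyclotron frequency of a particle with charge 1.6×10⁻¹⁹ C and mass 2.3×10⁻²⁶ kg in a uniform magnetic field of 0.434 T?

f ≈ 4.81×10⁵ Hz

f = |q|B/(2πm).
f = (1.6×10⁻¹⁹)(0.434)/(2π·2.3×10⁻²⁶) ≈ 4.81×10⁵ Hz.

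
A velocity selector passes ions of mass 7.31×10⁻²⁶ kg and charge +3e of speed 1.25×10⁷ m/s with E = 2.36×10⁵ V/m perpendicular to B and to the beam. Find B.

B = 0.0189 T

Balance of forces in the selector: qE = qvB ⇒ B = E/v.
B = 2.36×10⁵/1.25×10⁷ = 0.0189 T.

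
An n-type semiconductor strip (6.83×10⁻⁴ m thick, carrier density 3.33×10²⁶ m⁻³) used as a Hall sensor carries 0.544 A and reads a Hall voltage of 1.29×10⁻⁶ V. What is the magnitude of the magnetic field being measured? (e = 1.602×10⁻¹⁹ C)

B ≈ 0.0864 T

From V_H = IB/(n e t), B = V_H n e t / I.
B = (1.29×10⁻⁶)(3.33×10²⁶)(1.602×10⁻¹⁹)(6.83×10⁻⁴)/0.544 ≈ 0.0864 T.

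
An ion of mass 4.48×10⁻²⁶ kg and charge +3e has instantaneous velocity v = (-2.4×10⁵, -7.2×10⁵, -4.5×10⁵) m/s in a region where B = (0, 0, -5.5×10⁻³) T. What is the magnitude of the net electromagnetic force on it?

v×B = (3960, -1320, 0) N/C.
F = q v×B = (4.806×10⁻¹⁹ C)·(3960, -1320, 0) = (1.90×10⁻¹⁵, -6.34×10⁻¹⁶, 0) N.
|F| = 2.01×10⁻¹⁵ N.

|F| ≈ 2.01×10⁻¹⁵ N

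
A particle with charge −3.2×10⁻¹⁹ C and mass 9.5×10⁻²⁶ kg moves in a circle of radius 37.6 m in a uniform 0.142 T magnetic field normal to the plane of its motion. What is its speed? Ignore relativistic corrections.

v ≈ 1.80×10⁷ m/s

From |q|vB = mv²/r, v = |q|Br/m.
v = (3.2×10⁻¹⁹)(0.142)(37.6)/9.5×10⁻²⁶ ≈ 1.80×10⁷ m/s.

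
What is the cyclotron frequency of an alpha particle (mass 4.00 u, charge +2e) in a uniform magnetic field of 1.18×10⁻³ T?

f ≈ 9060 Hz

f = |q|B/(2πm).
f = (3.204×10⁻¹⁹)(1.18×10⁻³)/(2π·6.644×10⁻²⁷) ≈ 9060 Hz.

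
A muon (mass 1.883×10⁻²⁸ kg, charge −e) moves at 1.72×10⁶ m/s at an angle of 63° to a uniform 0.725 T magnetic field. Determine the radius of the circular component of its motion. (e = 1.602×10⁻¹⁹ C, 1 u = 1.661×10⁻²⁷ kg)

r ≈ 2.48×10⁻³ m

v⊥ = v sinθ = 1.72×10⁶·sin63° ≈ 1.533×10⁶ m/s.
r = m v⊥/(|q|B) = (1.883×10⁻²⁸)(1.533×10⁶)/((1.602×10⁻¹⁹)(0.725)) ≈ 2.48×10⁻³ m.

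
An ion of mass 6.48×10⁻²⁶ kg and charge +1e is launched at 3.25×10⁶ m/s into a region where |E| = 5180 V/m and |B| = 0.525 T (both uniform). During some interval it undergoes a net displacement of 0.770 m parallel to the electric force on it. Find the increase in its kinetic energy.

ΔKE ≈ 6.39×10⁻¹⁶ J

The magnetic force is always ⟂ v and does no work; only the electric force changes KE.
ΔKE = F_E · d = |q|E d = (1.602×10⁻¹⁹)(5180)(0.770) ≈ 6.39×10⁻¹⁶ J.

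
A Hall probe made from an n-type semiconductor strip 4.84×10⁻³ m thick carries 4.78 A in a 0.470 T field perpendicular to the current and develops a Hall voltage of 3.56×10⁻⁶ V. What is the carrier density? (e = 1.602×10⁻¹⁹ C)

From V_H = IB/(n e t), n = IB/(V_H e t).
n = (4.78)(0.470)/((3.56×10⁻⁶)(1.602×10⁻¹⁹)(4.84×10⁻³)) ≈ 8.14×10²⁶ m⁻³.

n ≈ 8.14×10²⁶ m⁻³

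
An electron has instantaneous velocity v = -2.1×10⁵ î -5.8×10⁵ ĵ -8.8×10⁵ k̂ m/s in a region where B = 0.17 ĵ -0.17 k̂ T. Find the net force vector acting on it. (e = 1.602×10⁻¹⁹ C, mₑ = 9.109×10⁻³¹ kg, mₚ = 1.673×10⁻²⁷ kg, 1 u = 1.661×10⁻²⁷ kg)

F ≈ (-3.98×10⁻¹⁴, 5.72×10⁻¹⁵, 5.72×10⁻¹⁵) N

v×B = (2.48×10⁵, -3.57×10⁴, -3.57×10⁴) N/C.
F = q v×B = (−1.602×10⁻¹⁹ C)·(2.48×10⁵, -3.57×10⁴, -3.57×10⁴) = (-3.98×10⁻¹⁴, 5.72×10⁻¹⁵, 5.72×10⁻¹⁵) N.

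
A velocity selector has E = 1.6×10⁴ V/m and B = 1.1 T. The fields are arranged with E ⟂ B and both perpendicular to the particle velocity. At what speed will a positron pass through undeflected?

Zero net Lorentz force requires |qE| = |q v×B|, i.e. E = vB.
v = E/B = 1.6×10⁴/1.1 = 1.5×10⁴ m/s.

v = 1.5×10⁴ m/s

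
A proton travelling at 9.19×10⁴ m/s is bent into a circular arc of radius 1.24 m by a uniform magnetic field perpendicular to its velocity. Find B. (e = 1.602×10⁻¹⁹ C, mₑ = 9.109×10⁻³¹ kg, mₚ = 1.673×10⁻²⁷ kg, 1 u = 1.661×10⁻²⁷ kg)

From |q|vB = mv²/r, B = mv/(|q|r).
B = (1.673×10⁻²⁷)(9.19×10⁴)/((1.602×10⁻¹⁹)(1.24)) ≈ 7.74×10⁻⁴ T.

B ≈ 7.74×10⁻⁴ T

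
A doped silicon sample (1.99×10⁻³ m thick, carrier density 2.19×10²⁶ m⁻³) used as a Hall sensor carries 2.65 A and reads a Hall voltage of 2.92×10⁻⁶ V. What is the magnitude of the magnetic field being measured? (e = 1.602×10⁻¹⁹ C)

B ≈ 0.0769 T

From V_H = IB/(n e t), B = V_H n e t / I.
B = (2.92×10⁻⁶)(2.19×10²⁶)(1.602×10⁻¹⁹)(1.99×10⁻³)/2.65 ≈ 0.0769 T.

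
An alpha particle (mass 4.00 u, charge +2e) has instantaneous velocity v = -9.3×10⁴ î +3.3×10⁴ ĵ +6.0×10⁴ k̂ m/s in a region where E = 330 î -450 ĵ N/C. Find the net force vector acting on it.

F ≈ (1.06×10⁻¹⁶, -1.44×10⁻¹⁶, 0) N

Only an electric field acts, so F = qE = (3.204×10⁻¹⁹ C)·(330, -450, 0) = (1.06×10⁻¹⁶, -1.44×10⁻¹⁶, 0) N.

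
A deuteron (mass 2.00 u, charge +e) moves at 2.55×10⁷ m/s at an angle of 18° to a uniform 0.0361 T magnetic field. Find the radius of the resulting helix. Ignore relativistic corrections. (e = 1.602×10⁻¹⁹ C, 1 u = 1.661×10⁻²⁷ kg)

v⊥ = v sinθ = 2.55×10⁷·sin18° ≈ 7.880×10⁶ m/s.
r = m v⊥/(|q|B) = (3.322×10⁻²⁷)(7.880×10⁶)/((1.602×10⁻¹⁹)(0.0361)) ≈ 4.53 m.

r ≈ 4.53 m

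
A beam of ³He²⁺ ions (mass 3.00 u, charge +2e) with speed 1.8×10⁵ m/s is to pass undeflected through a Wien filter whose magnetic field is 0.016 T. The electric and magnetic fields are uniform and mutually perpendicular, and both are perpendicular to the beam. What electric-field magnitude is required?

E = 2900 V/m

For straight-line motion qE = qvB, so E = vB.
E = 1.8×10⁵ × 0.016 = 2900 V/m.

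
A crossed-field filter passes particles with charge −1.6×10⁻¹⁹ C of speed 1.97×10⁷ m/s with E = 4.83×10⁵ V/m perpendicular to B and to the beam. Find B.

B = 0.0245 T

Balance of forces in the selector: qE = qvB ⇒ B = E/v.
B = 4.83×10⁵/1.97×10⁷ = 0.0245 T.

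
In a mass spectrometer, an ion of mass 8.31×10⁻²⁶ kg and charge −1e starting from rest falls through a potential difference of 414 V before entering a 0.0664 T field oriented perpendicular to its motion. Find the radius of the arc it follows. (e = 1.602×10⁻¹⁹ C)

r ≈ 0.312 m

Acceleration: |q|V = ½mv² ⇒ v = √(2|q|V/m) = √(2·1.602×10⁻¹⁹·414/8.31×10⁻²⁶) ≈ 3.995×10⁴ m/s.
In the field: r = mv/(|q|B) = (8.31×10⁻²⁶)(3.995×10⁴)/((1.602×10⁻¹⁹)(0.0664)) ≈ 0.312 m.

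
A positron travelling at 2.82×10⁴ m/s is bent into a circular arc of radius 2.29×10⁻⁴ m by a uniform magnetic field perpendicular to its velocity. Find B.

From |q|vB = mv²/r, B = mv/(|q|r).
B = (9.109×10⁻³¹)(2.82×10⁴)/((1.602×10⁻¹⁹)(2.29×10⁻⁴)) ≈ 7.00×10⁻⁴ T.

B ≈ 7.00×10⁻⁴ T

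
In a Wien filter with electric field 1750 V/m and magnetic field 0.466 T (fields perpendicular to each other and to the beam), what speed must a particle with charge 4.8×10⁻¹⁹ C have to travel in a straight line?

v = 3760 m/s

Straight-line motion ⇒ electric and magnetic forces cancel, so E = vB.
v = E/B = 1750/0.466 = 3760 m/s.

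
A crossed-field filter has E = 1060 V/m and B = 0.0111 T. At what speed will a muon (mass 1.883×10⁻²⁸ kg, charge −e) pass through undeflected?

Zero net Lorentz force requires |qE| = |q v×B|, i.e. E = vB.
v = E/B = 1060/0.0111 = 9.55×10⁴ m/s.

v = 9.55×10⁴ m/s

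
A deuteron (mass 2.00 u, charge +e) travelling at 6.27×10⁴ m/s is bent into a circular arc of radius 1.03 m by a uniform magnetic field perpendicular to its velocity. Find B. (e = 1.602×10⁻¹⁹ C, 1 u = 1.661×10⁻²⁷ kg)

From |q|vB = mv²/r, B = mv/(|q|r).
B = (3.322×10⁻²⁷)(6.27×10⁴)/((1.602×10⁻¹⁹)(1.03)) ≈ 1.26×10⁻³ T.

B ≈ 1.26×10⁻³ T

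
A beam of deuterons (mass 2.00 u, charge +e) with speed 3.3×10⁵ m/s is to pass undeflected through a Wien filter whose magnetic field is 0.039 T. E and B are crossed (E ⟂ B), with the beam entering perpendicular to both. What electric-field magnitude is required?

For straight-line motion qE = qvB, so E = vB.
E = 3.3×10⁵ × 0.039 = 1.3×10⁴ V/m.

E = 1.3×10⁴ V/m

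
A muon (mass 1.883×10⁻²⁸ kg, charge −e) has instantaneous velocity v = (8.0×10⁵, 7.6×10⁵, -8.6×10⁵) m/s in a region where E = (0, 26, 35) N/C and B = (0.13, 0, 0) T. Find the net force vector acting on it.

F ≈ (0, 1.79×10⁻¹⁴, 1.58×10⁻¹⁴) N

v×B = (0, -1.12×10⁵, -9.88×10⁴) N/C.
E + v×B = (0, -1.12×10⁵, -9.88×10⁴) N/C.
F = q(E + v×B) = (−1.602×10⁻¹⁹ C)·(0, -1.12×10⁵, -9.88×10⁴) = (0, 1.79×10⁻¹⁴, 1.58×10⁻¹⁴) N.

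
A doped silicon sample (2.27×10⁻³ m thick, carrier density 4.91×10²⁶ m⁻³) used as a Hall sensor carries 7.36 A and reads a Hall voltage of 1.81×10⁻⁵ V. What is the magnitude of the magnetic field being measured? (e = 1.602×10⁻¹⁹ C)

From V_H = IB/(n e t), B = V_H n e t / I.
B = (1.81×10⁻⁵)(4.91×10²⁶)(1.602×10⁻¹⁹)(2.27×10⁻³)/7.36 ≈ 0.439 T.

B ≈ 0.439 T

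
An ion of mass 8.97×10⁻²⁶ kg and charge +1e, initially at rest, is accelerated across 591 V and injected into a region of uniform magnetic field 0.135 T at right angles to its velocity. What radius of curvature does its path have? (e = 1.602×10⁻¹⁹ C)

Acceleration: |q|V = ½mv² ⇒ v = √(2|q|V/m) = √(2·1.602×10⁻¹⁹·591/8.97×10⁻²⁶) ≈ 4.595×10⁴ m/s.
In the field: r = mv/(|q|B) = (8.97×10⁻²⁶)(4.595×10⁴)/((1.602×10⁻¹⁹)(0.135)) ≈ 0.191 m.

r ≈ 0.191 m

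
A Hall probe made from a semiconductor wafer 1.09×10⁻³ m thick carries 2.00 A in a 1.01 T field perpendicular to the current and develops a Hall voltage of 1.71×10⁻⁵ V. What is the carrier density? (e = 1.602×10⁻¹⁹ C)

n ≈ 6.76×10²⁶ m⁻³

From V_H = IB/(n e t), n = IB/(V_H e t).
n = (2.00)(1.01)/((1.71×10⁻⁵)(1.602×10⁻¹⁹)(1.09×10⁻³)) ≈ 6.76×10²⁶ m⁻³.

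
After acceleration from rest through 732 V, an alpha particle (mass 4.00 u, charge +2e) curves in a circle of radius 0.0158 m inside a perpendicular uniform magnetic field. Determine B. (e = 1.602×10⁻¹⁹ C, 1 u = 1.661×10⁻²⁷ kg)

v = √(2|q|V/m) = √(2·3.204×10⁻¹⁹·732/6.644×10⁻²⁷) ≈ 2.657×10⁵ m/s.
B = mv/(|q|r) = (6.644×10⁻²⁷)(2.657×10⁵)/((3.204×10⁻¹⁹)(0.0158)) ≈ 0.349 T.

B ≈ 0.349 T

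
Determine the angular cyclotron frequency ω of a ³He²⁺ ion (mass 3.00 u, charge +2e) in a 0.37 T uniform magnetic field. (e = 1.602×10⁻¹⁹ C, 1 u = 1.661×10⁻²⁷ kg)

ω ≈ 2.4×10⁷ rad/s

ω = |q|B/m.
ω = (3.204×10⁻¹⁹)(0.37)/4.983×10⁻²⁷ ≈ 2.4×10⁷ rad/s.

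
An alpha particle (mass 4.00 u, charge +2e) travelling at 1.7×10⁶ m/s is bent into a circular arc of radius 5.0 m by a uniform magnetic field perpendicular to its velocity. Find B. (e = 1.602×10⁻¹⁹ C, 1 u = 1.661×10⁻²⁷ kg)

B ≈ 7.1×10⁻³ T

From |q|vB = mv²/r, B = mv/(|q|r).
B = (6.644×10⁻²⁷)(1.7×10⁶)/((3.204×10⁻¹⁹)(5.0)) ≈ 7.1×10⁻³ T.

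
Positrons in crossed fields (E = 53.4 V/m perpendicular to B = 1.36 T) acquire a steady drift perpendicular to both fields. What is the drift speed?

The E×B drift speed is v_d = E/B.
v_d = 53.4/1.36 = 39.3 m/s.

v_d ≈ 39.3 m/s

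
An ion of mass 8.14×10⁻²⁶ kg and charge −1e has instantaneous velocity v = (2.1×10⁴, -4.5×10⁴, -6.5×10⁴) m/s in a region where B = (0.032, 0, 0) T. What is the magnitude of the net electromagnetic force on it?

v×B = (0, -2080, 1440) N/C.
F = q v×B = (−1.602×10⁻¹⁹ C)·(0, -2080, 1440) = (0, 3.33×10⁻¹⁶, -2.31×10⁻¹⁶) N.
|F| = 4.05×10⁻¹⁶ N.

|F| ≈ 4.05×10⁻¹⁶ N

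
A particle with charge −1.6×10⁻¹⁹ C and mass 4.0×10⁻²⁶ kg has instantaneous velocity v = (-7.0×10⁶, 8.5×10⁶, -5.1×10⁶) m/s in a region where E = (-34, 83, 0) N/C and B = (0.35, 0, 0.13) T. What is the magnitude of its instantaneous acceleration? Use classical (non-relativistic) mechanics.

v×B = (1.10×10⁶, -8.75×10⁵, -2.98×10⁶) N/C.
E + v×B = (1.10×10⁶, -8.75×10⁵, -2.98×10⁶) N/C.
F = q(E + v×B) = (−1.6×10⁻¹⁹ C)·(1.10×10⁶, -8.75×10⁵, -2.98×10⁶) = (-1.77×10⁻¹³, 1.40×10⁻¹³, 4.76×10⁻¹³) N.
|a| = |F|/m = 5.267×10⁻¹³/4.0×10⁻²⁶ ≈ 1.32×10¹³ m/s².

|a| ≈ 1.32×10¹³ m/s²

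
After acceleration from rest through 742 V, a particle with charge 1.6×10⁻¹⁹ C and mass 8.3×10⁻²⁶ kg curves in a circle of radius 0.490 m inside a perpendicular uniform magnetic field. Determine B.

B ≈ 0.0566 T

v = √(2|q|V/m) = √(2·1.6×10⁻¹⁹·742/8.3×10⁻²⁶) ≈ 5.349×10⁴ m/s.
B = mv/(|q|r) = (8.3×10⁻²⁶)(5.349×10⁴)/((1.6×10⁻¹⁹)(0.490)) ≈ 0.0566 T.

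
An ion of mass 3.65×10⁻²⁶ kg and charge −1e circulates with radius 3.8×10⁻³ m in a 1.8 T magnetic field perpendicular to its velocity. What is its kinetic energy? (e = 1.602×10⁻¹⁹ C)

KE ≈ 100 eV

v = |q|Br/m, then KE = ½mv² = (qBr)²/(2m).
v = (1.602×10⁻¹⁹)(1.8)(3.8×10⁻³)/3.65×10⁻²⁶ ≈ 3.002×10⁴ m/s.
KE = ½(3.65×10⁻²⁶)(3.002×10⁴)² ≈ 1.6×10⁻¹⁷ J = 100 eV.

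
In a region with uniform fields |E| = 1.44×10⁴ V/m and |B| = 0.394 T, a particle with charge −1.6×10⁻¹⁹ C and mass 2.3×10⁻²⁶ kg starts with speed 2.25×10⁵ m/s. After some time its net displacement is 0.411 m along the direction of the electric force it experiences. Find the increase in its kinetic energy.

The magnetic force is always ⟂ v and does no work; only the electric force changes KE.
ΔKE = F_E · d = |q|E d = (1.6×10⁻¹⁹)(1.44×10⁴)(0.411) ≈ 9.47×10⁻¹⁶ J.

ΔKE ≈ 9.47×10⁻¹⁶ J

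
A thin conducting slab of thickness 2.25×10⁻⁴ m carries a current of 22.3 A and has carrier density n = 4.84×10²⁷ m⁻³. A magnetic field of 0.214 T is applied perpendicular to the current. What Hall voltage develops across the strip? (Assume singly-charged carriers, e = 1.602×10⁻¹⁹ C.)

V_H ≈ 2.74×10⁻⁵ V

V_H = IB/(n e t).
V_H = (22.3)(0.214)/((4.84×10²⁷)(1.602×10⁻¹⁹)(2.25×10⁻⁴)) ≈ 2.74×10⁻⁵ V.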